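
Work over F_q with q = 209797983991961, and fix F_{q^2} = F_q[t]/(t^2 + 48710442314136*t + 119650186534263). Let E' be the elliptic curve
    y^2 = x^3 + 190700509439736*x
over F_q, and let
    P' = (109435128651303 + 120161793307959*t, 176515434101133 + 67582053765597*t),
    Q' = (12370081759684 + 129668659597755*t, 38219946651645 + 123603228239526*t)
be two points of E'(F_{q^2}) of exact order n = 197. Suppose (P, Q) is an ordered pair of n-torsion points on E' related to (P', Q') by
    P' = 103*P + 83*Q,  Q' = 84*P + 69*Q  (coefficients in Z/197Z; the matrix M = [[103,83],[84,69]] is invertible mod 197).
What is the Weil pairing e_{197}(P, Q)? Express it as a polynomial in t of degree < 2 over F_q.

106403288571123 + 25344449691126*t

Under M = [[103,83],[84,69]] in GL_2(Z/197), e_{197}(P',Q') = e_{197}(P,Q)^(103*69-83*84 mod 197).
So e_{197}(P,Q) = e_{197}(P',Q')^{54}, since 135*54 = 1 mod 197.
n = 197 = (11000101)_2 (8 bits, wt 4); accumulate f_{197,P'}(Q'+S)/f_{197,P'}(S) along the 7-step ladder.
The quotient is 115395469791277 + 202813295720178*t.
Raise to 54: e(P,Q) = 106403288571123 + 25344449691126*t in mu_{197}.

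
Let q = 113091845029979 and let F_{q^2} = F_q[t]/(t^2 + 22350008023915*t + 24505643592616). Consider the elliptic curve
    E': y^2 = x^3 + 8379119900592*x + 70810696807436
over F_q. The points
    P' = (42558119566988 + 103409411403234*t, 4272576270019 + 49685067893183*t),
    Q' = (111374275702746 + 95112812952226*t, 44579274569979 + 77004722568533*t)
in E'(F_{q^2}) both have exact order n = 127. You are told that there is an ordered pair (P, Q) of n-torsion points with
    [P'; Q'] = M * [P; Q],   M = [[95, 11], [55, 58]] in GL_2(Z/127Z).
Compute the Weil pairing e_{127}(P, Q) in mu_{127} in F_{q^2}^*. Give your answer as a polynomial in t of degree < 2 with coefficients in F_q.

107209852499473 + 112746081550014*t

Under M = [[95,11],[55,58]] in GL_2(Z/127), e_{127}(P',Q') = e_{127}(P,Q)^(95*58-11*55 mod 127).
Hence e(P,Q) = e(P',Q')^{82} where 82 = 79^{-1} mod 127.
Build f_{127,P'} and f_{127,Q'} via the 7-bit ladder of 127=1111111_2; evaluate at shifted divisors; quotient in F_{113091845029979^2}.
f_P(D_Q)/f_Q(D_P) = 5773882192961 + 6959588085565*t.
Raise to 82: e(P,Q) = 107209852499473 + 112746081550014*t in mu_{127}.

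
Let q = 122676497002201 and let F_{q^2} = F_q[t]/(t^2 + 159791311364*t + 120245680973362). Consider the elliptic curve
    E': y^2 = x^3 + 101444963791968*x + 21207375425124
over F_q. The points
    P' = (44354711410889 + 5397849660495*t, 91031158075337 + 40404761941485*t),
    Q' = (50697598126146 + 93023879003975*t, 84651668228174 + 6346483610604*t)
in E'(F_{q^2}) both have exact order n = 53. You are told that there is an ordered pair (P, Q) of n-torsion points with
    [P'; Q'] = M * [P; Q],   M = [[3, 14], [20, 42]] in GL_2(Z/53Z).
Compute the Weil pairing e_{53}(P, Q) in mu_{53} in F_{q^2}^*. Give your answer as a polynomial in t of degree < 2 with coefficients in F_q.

Alternating bilinearity on E[53] (values in mu_{53} in F_{122676497002201^2}) gives e(P',Q') = e(P,Q)^det(M).
Inverting 5 mod 53: 32. Thus e_{53}(P,Q) = e(P',Q')^{32}.
n = 53 = (110101)_2 (6 bits, wt 4); accumulate f_{53,P'}(Q'+S)/f_{53,P'}(S) along the 5-step ladder.
e_{53}(P',Q') = 98015698830328 + 117598739405235*t.
Hence e(P,Q) = 99700870898349 + 65354676987126*t in F_{122676497002201^2}^*.

99700870898349 + 65354676987126*t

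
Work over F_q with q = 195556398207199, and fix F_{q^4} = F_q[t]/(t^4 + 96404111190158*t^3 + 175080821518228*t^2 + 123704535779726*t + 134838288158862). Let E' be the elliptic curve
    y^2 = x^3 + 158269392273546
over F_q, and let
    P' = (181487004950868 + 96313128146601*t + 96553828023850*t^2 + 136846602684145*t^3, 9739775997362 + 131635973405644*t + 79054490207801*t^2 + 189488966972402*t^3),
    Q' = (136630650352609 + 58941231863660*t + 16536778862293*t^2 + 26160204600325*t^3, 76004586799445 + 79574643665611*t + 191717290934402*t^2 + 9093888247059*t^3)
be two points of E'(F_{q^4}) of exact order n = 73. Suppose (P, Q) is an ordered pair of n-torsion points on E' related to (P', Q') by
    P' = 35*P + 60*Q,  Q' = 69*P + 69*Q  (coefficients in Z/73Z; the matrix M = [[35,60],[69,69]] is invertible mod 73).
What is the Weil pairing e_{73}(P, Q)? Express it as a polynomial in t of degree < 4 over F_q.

140751010621277 + 126749629482524*t + 150999491306885*t^2 + 36661777754851*t^3

e_{73}(aP+bQ,cP+dQ) = e_{73}(P,Q)^(ad-bc); with (a,b,c,d)=(35,60,69,69) this gives the det-73 law.
35*69 - 60*69 = -1725; reduced mod 73: det = 27, inverse 46.
Double-and-add over 1001001: 7-1 doublings, 3-1 additions; each step l_{T,T}/v_{2T} or l_{T,P'}/v at Q'+S for random S.
Result: e(P',Q') = 62195843652435 + 144178458008300*t + 179154451200357*t^2 + 21869513477370*t^3.
Hence e(P,Q) = 140751010621277 + 126749629482524*t + 150999491306885*t^2 + 36661777754851*t^3 in F_{195556398207199^4}^*.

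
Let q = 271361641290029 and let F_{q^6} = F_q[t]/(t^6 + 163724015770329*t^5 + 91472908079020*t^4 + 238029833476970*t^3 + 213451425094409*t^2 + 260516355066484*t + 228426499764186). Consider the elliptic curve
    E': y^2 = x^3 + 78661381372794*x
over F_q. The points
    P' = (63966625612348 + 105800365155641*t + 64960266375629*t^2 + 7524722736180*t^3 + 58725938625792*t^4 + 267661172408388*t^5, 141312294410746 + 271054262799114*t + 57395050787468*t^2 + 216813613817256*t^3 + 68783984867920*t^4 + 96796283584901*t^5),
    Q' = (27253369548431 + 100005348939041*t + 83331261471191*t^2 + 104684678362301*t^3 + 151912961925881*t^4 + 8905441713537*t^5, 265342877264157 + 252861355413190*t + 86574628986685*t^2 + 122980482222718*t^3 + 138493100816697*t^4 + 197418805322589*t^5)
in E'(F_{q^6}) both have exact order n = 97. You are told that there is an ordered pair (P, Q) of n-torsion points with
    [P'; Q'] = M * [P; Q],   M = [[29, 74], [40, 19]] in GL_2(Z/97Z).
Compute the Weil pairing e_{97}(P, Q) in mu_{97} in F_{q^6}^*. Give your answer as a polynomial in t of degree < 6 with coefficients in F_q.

229140828536606 + 195399722322976*t + 172358595954606*t^2 + 257234427082128*t^3 + 91563565896151*t^4 + 237391949549898*t^5

Since e_{97}(P,P)=e_{97}(Q,Q)=1 and e_{97}(Q,P)=e_{97}(P,Q)^{-1}, expanding e_{97}(29*P + 74*Q,40*P + 19*Q) leaves e(P,Q)^det(M).
det(M) mod 97 = 16; its inverse in (Z/97)^* is 91 (check: 16*91 mod 97 = 1).
Miller loop for e_{97} over F_{271361641290029^6}: bits of 97 = 1100001; 6 double steps + 2 add steps, l/v at each.
So e_{97}(P',Q') = 145339145262472 + 220558056250355*t + 242213534327247*t^2 + 205580047278986*t^3 + 143510674129527*t^4 + 79016933707070*t^5.
Hence e(P,Q) = 229140828536606 + 195399722322976*t + 172358595954606*t^2 + 257234427082128*t^3 + 91563565896151*t^4 + 237391949549898*t^5 in F_{271361641290029^6}^*.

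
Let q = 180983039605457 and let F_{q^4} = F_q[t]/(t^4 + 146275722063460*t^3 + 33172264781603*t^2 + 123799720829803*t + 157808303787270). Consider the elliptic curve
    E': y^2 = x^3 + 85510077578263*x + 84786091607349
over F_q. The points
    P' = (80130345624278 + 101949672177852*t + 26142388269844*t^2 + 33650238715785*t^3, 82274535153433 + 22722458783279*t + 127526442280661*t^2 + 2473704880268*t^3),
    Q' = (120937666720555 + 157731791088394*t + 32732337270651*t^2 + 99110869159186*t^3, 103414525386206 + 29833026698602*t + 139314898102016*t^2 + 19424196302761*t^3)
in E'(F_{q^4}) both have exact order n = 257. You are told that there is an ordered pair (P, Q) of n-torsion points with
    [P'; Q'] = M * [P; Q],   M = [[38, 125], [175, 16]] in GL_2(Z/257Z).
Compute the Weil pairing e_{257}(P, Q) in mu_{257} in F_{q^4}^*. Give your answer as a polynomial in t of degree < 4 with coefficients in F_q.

148191788011863 + 155354030846646*t + 40069897358323*t^2 + 29865244072572*t^3

Since e_{257}(P,P)=e_{257}(Q,Q)=1 and e_{257}(Q,P)=e_{257}(P,Q)^{-1}, expanding e_{257}(38*P + 125*Q,175*P + 16*Q) leaves e(P,Q)^det(M).
Hence e(P,Q) = e(P',Q')^{253} where 253 = 64^{-1} mod 257.
9-bit Miller (100000001) on E'/F_{180983039605457} with a'=85510077578263, b'=84786091607349: accumulate tangent/chord ratios at Q'+S and P'+S'.
So e_{257}(P',Q') = 173417188899424 + 146209079656063*t + 141377630523320*t^2 + 55396471079585*t^3.
(173417188899424 + 146209079656063*t + 141377630523320*t^2 + 55396471079585*t^3)^{253} mod (180983039605457,f) = 148191788011863 + 155354030846646*t + 40069897358323*t^2 + 29865244072572*t^3.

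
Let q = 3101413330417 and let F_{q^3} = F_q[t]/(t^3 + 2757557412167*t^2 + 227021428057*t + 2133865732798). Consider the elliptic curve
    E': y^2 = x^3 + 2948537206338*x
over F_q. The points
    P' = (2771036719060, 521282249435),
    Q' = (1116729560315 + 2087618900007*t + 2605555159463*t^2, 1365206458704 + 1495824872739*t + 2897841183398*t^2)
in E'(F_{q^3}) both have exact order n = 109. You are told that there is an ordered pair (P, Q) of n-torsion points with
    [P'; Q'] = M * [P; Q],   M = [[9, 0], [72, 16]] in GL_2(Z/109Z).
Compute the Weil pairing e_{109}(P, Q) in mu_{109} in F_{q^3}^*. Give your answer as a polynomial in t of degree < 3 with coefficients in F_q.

2111043758688 + 2239438006711*t + 2932834153520*t^2

Alternating bilinearity on E[109] (values in mu_{109} in F_{3101413330417^3}) gives e(P',Q') = e(P,Q)^det(M).
det M = 9*16 - 0*72 = 144 = 35 (mod 109); 35^{-1} = 81 (mod 109).
Double-and-add over 1101101: 7-1 doublings, 5-1 additions; each step l_{T,T}/v_{2T} or l_{T,P'}/v at Q'+S for random S.
The quotient is 2470299541003 + 3032085622683*t + 1943973769603*t^2.
(2470299541003 + 3032085622683*t + 1943973769603*t^2)^{81} mod (3101413330417,f) = 2111043758688 + 2239438006711*t + 2932834153520*t^2.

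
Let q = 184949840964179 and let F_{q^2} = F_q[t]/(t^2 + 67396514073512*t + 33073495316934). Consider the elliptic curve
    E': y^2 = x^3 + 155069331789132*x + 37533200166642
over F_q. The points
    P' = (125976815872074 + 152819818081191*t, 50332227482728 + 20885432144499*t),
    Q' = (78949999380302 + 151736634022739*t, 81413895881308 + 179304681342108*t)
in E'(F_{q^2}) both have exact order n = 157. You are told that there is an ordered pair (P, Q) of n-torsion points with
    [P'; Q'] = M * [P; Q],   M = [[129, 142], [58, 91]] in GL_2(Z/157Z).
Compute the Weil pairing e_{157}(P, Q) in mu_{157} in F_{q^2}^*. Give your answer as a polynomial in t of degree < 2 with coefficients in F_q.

104102492989010 + 85184134792966*t

e_{157} is bilinear + alternating on E[157], so e_{157}(129*P + 142*Q, 58*P + 91*Q) = e_{157}(P,Q)^(129*91-142*58).
det M = 129*91 - 142*58 = 3503 = 49 (mod 157); 49^{-1} = 141 (mod 157).
Miller loop for e_{157} over F_{184949840964179^2}: bits of 157 = 10011101; 7 double steps + 4 add steps, l/v at each.
So e_{157}(P',Q') = 14773628540619 + 137900585724907*t.
(14773628540619 + 137900585724907*t)^{141} mod (184949840964179,f) = 104102492989010 + 85184134792966*t.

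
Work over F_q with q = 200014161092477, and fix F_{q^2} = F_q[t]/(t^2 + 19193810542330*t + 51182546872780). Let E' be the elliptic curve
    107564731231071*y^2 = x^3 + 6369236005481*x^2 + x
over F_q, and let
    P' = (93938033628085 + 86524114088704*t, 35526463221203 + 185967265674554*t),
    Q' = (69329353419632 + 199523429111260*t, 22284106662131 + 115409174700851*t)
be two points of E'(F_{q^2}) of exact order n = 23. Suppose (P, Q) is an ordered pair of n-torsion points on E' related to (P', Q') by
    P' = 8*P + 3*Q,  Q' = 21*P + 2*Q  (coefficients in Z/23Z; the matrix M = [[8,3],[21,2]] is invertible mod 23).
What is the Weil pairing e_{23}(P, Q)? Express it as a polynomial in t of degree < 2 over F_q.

e_{23}(aP+bQ,cP+dQ) = e_{23}(P,Q)^(ad-bc); with (a,b,c,d)=(8,3,21,2) this gives the det-23 law.
Inverting 22 mod 23: 22. Thus e_{23}(P,Q) = e(P',Q')^{22}.
Montgomery->Weierstrass: x_W = 92168893624873*x+151784510547030, y_W=92168893624873*y on F_{200014161092477}; lands on y^2=x^3+125530669490063*x+98334863891269.
Miller loop for e_{23} over F_{200014161092477^2}: bits of 23 = 10111; 4 double steps + 3 add steps, l/v at each.
Result: e(P',Q') = 91427089359238 + 166755820514213*t.
e_{23}(P,Q) = (91427089359238 + 166755820514213*t)^{22} = 155945118419573 + 33258340578264*t.

155945118419573 + 33258340578264*t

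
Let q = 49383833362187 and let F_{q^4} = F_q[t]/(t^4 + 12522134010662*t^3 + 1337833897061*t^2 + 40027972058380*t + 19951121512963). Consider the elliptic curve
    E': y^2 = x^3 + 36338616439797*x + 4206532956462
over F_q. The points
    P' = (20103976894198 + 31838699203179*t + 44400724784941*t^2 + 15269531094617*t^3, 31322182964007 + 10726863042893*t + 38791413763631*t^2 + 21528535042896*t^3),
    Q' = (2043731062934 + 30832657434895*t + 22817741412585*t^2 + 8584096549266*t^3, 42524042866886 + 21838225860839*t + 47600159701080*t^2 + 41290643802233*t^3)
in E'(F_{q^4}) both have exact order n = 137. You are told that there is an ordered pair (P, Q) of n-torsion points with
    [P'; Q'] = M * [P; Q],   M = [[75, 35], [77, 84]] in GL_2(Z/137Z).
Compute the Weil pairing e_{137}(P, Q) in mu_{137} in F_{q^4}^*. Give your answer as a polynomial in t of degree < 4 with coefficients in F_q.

Alternating bilinearity on E[137] (values in mu_{137} in F_{49383833362187^4}) gives e(P',Q') = e(P,Q)^det(M).
det M = 75*84 - 35*77 = 3605 = 43 (mod 137); 43^{-1} = 51 (mod 137).
Build f_{137,P'} and f_{137,Q'} via the 8-bit ladder of 137=10001001_2; evaluate at shifted divisors; quotient in F_{49383833362187^4}.
The quotient is 43122620503909 + 2082933065136*t + 14006353194892*t^2 + 20469700368244*t^3.
Raise to 51: e(P,Q) = 46821048600449 + 43681452702722*t + 7276491101964*t^2 + 11148400970242*t^3 in mu_{137}.

46821048600449 + 43681452702722*t + 7276491101964*t^2 + 11148400970242*t^3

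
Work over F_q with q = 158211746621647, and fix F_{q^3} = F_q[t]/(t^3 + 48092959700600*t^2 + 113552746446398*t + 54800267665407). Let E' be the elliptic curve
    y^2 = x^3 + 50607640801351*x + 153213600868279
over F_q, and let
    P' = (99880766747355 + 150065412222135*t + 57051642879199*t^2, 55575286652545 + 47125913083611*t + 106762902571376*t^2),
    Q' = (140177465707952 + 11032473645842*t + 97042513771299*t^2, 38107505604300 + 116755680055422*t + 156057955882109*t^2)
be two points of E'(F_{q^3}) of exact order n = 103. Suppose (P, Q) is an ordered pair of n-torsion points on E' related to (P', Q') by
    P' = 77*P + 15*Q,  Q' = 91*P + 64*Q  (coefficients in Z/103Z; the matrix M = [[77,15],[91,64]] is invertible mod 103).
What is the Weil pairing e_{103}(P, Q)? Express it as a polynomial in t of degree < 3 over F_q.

67210117226427 + 146760926497643*t + 113949956601364*t^2

Since e_{103}(P,P)=e_{103}(Q,Q)=1 and e_{103}(Q,P)=e_{103}(P,Q)^{-1}, expanding e_{103}(77*P + 15*Q,91*P + 64*Q) leaves e(P,Q)^det(M).
77*64 - 15*91 = 3563; reduced mod 103: det = 61, inverse 76.
Build f_{103,P'} and f_{103,Q'} via the 7-bit ladder of 103=1100111_2; evaluate at shifted divisors; quotient in F_{158211746621647^3}.
Result: e(P',Q') = 35157357845795 + 53861995638549*t + 40679406830334*t^2.
(35157357845795 + 53861995638549*t + 40679406830334*t^2)^{76} mod (158211746621647,f) = 67210117226427 + 146760926497643*t + 113949956601364*t^2.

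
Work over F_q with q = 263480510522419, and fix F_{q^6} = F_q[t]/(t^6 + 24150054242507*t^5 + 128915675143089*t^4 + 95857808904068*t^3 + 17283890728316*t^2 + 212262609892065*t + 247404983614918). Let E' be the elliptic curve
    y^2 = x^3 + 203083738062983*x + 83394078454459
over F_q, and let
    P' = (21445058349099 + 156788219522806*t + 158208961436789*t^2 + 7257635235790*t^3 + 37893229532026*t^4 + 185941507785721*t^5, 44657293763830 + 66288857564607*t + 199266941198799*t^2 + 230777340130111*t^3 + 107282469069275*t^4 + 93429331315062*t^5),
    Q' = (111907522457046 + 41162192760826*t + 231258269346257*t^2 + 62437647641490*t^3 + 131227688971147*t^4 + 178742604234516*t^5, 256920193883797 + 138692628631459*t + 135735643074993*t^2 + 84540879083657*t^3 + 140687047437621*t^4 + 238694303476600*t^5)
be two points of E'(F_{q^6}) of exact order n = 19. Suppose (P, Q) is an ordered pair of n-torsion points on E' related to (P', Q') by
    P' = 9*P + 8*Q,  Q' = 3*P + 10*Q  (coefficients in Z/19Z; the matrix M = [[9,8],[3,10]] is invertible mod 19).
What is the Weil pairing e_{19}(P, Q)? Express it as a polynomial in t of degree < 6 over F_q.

e_{19} is bilinear + alternating on E[19], so e_{19}(9*P + 8*Q, 3*P + 10*Q) = e_{19}(P,Q)^(9*10-8*3).
So e_{19}(P,Q) = e_{19}(P',Q')^{17}, since 9*17 = 1 mod 19.
Double-and-add over 10011: 5-1 doublings, 3-1 additions; each step l_{T,T}/v_{2T} or l_{T,P'}/v at Q'+S for random S.
Miller gives e_{19}(P',Q') = 122993669257988 + 190408775546041*t + 43535616767607*t^2 + 64071064134360*t^3 + 243319170802794*t^4 + 181197432199211*t^5 in F_{263480510522419^6}.
Thus e_{19}(P,Q) = 241873250130254 + 212711261503890*t + 35620096091093*t^2 + 177996845011153*t^3 + 186964892412294*t^4 + 241596221106253*t^5.

241873250130254 + 212711261503890*t + 35620096091093*t^2 + 177996845011153*t^3 + 186964892412294*t^4 + 241596221106253*t^5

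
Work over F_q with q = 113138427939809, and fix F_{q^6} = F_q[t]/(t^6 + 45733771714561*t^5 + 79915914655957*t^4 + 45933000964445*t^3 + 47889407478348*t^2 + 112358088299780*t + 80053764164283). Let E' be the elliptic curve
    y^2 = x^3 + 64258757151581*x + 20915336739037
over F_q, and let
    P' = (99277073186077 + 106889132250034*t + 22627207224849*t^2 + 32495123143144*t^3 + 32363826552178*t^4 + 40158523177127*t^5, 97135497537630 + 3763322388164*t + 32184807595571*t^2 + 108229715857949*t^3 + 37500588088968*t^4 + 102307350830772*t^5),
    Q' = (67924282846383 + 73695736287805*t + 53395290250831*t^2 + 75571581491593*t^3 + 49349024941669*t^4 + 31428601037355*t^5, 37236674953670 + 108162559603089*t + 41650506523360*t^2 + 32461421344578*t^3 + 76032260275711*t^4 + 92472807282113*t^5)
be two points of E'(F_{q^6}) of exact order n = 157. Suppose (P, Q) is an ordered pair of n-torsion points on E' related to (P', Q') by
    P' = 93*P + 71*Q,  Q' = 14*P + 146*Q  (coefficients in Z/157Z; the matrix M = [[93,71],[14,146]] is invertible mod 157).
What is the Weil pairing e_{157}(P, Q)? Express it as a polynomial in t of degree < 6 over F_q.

Since e_{157}(P,P)=e_{157}(Q,Q)=1 and e_{157}(Q,P)=e_{157}(P,Q)^{-1}, expanding e_{157}(93*P + 71*Q,14*P + 146*Q) leaves e(P,Q)^det(M).
Inverting 24 mod 157: 72. Thus e_{157}(P,Q) = e(P',Q')^{72}.
Miller loop for e_{157} over F_{113138427939809^6}: bits of 157 = 10011101; 7 double steps + 4 add steps, l/v at each.
The quotient is 3590623778949 + 80703800631262*t + 16566913432781*t^2 + 15241358734379*t^3 + 100537543571210*t^4 + 59139996504391*t^5.
(3590623778949 + 80703800631262*t + 16566913432781*t^2 + 15241358734379*t^3 + 100537543571210*t^4 + 59139996504391*t^5)^{72} mod (113138427939809,f) = 23638208345577 + 53905555045994*t + 87809688660078*t^2 + 70701394287969*t^3 + 55137381753895*t^4 + 57742305791537*t^5.

23638208345577 + 53905555045994*t + 87809688660078*t^2 + 70701394287969*t^3 + 55137381753895*t^4 + 57742305791537*t^5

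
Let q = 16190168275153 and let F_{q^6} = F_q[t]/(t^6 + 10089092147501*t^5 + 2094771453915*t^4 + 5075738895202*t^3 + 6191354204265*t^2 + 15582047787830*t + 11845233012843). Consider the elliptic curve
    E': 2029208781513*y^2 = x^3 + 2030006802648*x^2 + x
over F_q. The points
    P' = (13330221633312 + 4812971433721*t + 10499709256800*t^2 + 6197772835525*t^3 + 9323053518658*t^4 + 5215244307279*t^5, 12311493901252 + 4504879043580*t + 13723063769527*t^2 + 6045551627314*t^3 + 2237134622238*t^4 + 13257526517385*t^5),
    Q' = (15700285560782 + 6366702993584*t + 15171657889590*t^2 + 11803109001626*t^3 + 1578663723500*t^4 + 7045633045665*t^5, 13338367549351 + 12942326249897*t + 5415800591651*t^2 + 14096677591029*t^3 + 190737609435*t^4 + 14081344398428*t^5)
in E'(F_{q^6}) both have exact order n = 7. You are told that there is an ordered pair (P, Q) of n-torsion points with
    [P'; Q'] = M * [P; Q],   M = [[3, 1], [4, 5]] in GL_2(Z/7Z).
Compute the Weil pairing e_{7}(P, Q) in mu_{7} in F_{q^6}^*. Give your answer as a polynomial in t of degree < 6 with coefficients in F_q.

e_{7} is bilinear + alternating on E[7], so e_{7}(3*P + 1*Q, 4*P + 5*Q) = e_{7}(P,Q)^(3*5-1*4).
det M = 3*5 - 1*4 = 11 = 4 (mod 7); 4^{-1} = 2 (mod 7).
(x,y)|->(1933956085289x+5893120846103,1933956085289y) sends E' to y^2=x^3+5662841017991.
Double-and-add over 111: 3-1 doublings, 3-1 additions; each step l_{T,T}/v_{2T} or l_{T,P'}/v at Q'+S for random S.
f_P(D_Q)/f_Q(D_P) = 332898947290 + 8517335947609*t + 7788675440999*t^2 + 11036763927349*t^3 + 2148229140064*t^4 + 7358169959286*t^5.
Raise to 2: e(P,Q) = 5310086358772 + 729915760093*t + 2873577444875*t^2 + 12325829737858*t^3 + 6912219322271*t^4 + 8523027912694*t^5 in mu_{7}.

5310086358772 + 729915760093*t + 2873577444875*t^2 + 12325829737858*t^3 + 6912219322271*t^4 + 8523027912694*t^5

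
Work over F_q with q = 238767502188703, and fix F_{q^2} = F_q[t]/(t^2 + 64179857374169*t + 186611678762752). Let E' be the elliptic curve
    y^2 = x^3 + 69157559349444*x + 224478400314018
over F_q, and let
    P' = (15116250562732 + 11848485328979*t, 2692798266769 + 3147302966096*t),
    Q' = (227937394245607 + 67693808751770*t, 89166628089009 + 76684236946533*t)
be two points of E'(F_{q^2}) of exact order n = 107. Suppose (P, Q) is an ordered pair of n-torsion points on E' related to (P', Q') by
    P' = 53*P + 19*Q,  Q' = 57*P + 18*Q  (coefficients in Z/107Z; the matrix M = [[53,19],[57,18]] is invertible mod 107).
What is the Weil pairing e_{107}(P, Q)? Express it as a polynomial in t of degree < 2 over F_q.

82571296626225 + 237183577851838*t

Under M = [[53,19],[57,18]] in GL_2(Z/107), e_{107}(P',Q') = e_{107}(P,Q)^(53*18-19*57 mod 107).
53*18 - 19*57 = -129; reduced mod 107: det = 85, inverse 34.
Miller loop for e_{107} over F_{238767502188703^2}: bits of 107 = 1101011; 6 double steps + 4 add steps, l/v at each.
Result: e(P',Q') = 34913637836426 + 210428092305851*t.
Raise to 34: e(P,Q) = 82571296626225 + 237183577851838*t in mu_{107}.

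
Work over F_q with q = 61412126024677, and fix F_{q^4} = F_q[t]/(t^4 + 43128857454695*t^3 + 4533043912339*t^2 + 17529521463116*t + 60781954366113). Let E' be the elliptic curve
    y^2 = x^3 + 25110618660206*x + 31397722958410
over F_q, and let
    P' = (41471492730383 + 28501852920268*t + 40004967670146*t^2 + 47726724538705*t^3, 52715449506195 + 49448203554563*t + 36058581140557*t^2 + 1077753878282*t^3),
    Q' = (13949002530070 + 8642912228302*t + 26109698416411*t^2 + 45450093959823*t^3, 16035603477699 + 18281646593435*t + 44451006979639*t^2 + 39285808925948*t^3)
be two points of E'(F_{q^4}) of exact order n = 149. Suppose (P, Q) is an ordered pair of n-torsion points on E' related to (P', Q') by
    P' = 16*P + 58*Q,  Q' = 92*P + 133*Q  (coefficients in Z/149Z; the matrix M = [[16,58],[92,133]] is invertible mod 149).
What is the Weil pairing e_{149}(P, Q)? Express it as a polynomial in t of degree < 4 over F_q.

Since e_{149}(P,P)=e_{149}(Q,Q)=1 and e_{149}(Q,P)=e_{149}(P,Q)^{-1}, expanding e_{149}(16*P + 58*Q,92*P + 133*Q) leaves e(P,Q)^det(M).
det M = 16*133 - 58*92 = -3208 = 70 (mod 149); 70^{-1} = 66 (mod 149).
Miller loop for e_{149} over F_{61412126024677^4}: bits of 149 = 10010101; 7 double steps + 3 add steps, l/v at each.
Miller gives e_{149}(P',Q') = 1625002557390 + 15475170059240*t + 59346325112240*t^2 + 26924817155554*t^3 in F_{61412126024677^4}.
Raise to 66: e(P,Q) = 17790613458614 + 57725298353592*t + 3797193747431*t^2 + 53014065149912*t^3 in mu_{149}.

17790613458614 + 57725298353592*t + 3797193747431*t^2 + 53014065149912*t^3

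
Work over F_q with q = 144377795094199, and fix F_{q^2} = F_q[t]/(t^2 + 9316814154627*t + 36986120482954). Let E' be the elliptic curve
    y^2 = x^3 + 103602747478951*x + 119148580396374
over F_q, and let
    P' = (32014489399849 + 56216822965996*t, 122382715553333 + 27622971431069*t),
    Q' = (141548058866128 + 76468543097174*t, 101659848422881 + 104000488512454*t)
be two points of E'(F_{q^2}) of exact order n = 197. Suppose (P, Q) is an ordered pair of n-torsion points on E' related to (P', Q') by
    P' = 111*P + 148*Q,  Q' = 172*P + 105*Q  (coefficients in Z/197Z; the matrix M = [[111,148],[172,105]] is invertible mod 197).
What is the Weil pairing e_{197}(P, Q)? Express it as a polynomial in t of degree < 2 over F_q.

e_{197} is bilinear + alternating on E[197], so e_{197}(111*P + 148*Q, 172*P + 105*Q) = e_{197}(P,Q)^(111*105-148*172).
So e_{197}(P,Q) = e_{197}(P',Q')^{179}, since 186*179 = 1 mod 197.
Run Miller on y^2=x^3+103602747478951*x+119148580396374 over F_{144377795094199}: ladder 11000101 (8 bits); e = f_P(D_Q)/f_Q(D_P).
f_P(D_Q)/f_Q(D_P) = 129759792875042 + 38876195160231*t.
Raise to 179: e(P,Q) = 7827289139134 + 96350799613373*t in mu_{197}.

7827289139134 + 96350799613373*t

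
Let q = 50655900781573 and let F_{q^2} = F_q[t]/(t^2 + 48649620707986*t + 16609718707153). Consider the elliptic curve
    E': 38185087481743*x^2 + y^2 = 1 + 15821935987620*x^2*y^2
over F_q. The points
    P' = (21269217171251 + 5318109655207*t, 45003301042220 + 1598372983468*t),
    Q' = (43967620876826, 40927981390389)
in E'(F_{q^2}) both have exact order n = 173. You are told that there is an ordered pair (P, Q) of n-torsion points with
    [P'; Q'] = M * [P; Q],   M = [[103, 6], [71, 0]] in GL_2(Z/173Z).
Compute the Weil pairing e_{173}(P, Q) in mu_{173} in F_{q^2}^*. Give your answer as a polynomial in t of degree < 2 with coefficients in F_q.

39976692889710 + 473909575496*t

e_{173}(aP+bQ,cP+dQ) = e_{173}(P,Q)^(ad-bc); with (a,b,c,d)=(103,6,71,0) this gives the det-173 law.
det M = 103*0 - 6*71 = -426 = 93 (mod 173); 93^{-1} = 80 (mod 173).
Edwards->Montgomery: u=(1+y)/(1-y), v=u/x -> 43307708793449v^2=u^3+16136490698238u^2+u; then x_W=18254763068924u+558520447965: y^2=x^3+34499544477065*x+47355933891967.
Run Miller on y^2=x^3+34499544477065*x+47355933891967 over F_{50655900781573}: ladder 10101101 (8 bits); e = f_P(D_Q)/f_Q(D_P).
The quotient is 37358952606578 + 3846476330442*t.
Finally e_{173}(P,Q) = 39976692889710 + 473909575496*t.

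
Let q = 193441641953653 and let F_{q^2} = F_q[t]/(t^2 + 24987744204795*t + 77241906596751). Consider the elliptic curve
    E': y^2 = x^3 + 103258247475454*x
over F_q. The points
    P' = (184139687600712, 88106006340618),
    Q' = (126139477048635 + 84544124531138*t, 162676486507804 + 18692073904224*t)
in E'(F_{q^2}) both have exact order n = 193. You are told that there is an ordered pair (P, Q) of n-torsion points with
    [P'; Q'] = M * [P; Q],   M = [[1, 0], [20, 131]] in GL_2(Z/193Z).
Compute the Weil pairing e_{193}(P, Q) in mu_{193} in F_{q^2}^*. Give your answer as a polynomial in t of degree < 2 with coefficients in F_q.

e_{193}(aP+bQ,cP+dQ) = e_{193}(P,Q)^(ad-bc); with (a,b,c,d)=(1,0,20,131) this gives the det-193 law.
1*131 - 0*20 = 131; reduced mod 193: det = 131, inverse 28.
n = 193 = (11000001)_2 (8 bits, wt 3); accumulate f_{193,P'}(Q'+S)/f_{193,P'}(S) along the 7-step ladder.
e_{193}(P',Q') = 101256161562414 + 19952102824021*t.
Thus e_{193}(P,Q) = 45138299123350 + 78249765712202*t.

45138299123350 + 78249765712202*t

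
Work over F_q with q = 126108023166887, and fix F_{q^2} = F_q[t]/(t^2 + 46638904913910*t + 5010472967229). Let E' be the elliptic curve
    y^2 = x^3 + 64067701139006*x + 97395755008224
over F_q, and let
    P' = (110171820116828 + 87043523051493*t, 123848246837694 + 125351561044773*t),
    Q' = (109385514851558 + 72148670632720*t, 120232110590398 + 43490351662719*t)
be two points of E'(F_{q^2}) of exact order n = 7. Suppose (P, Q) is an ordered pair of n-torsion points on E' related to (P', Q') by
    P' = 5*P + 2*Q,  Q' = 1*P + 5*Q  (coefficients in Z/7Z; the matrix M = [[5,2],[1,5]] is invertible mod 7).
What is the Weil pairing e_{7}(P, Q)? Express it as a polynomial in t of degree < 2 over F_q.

49237513632012 + 10273963325042*t

Alternating bilinearity on E[7] (values in mu_{7} in F_{126108023166887^2}) gives e(P',Q') = e(P,Q)^det(M).
5*5 - 2*1 = 23; reduced mod 7: det = 2, inverse 4.
n = 7 = (111)_2 (3 bits, wt 3); accumulate f_{7,P'}(Q'+S)/f_{7,P'}(S) along the 2-step ladder.
f_P(D_Q)/f_Q(D_P) = 30048032961593 + 15354370740674*t.
Finally e_{7}(P,Q) = 49237513632012 + 10273963325042*t.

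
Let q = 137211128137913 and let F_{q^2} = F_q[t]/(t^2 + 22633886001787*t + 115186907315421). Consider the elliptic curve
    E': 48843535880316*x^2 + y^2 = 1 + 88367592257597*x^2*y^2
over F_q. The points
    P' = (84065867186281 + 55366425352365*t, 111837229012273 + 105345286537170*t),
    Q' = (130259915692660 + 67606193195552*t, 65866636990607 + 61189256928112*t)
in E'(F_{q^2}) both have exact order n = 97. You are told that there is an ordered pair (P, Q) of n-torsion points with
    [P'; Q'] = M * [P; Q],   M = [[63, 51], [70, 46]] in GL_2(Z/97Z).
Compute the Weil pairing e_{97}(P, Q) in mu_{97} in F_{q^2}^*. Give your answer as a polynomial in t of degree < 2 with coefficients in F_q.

22417480869537 + 28295180716322*t

Under M = [[63,51],[70,46]] in GL_2(Z/97), e_{97}(P',Q') = e_{97}(P,Q)^(63*46-51*70 mod 97).
Hence e(P,Q) = e(P',Q')^{14} where 14 = 7^{-1} mod 97.
Edwards a_E,d_E -> Montgomery A=0,B=1504114901901 -> Weierstrass 94903079202126,0 via alpha=0,beta=24421767940158.
Run Miller on y^2=x^3+94903079202126*x over F_{137211128137913}: ladder 1100001 (7 bits); e = f_P(D_Q)/f_Q(D_P).
Result: e(P',Q') = 118694580672120 + 75867221276925*t.
Finally e_{97}(P,Q) = 22417480869537 + 28295180716322*t.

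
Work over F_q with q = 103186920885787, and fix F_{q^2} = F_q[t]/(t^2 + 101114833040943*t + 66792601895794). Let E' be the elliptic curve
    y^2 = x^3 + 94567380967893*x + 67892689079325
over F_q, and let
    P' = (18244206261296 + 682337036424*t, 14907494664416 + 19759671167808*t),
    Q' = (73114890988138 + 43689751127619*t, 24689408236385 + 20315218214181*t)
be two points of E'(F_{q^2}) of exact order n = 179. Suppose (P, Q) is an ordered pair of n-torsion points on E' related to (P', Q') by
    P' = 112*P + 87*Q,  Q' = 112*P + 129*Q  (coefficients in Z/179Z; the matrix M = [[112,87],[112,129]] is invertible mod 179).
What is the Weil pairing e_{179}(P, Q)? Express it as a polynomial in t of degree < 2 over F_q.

89004386246914 + 58897898662077*t

Since e_{179}(P,P)=e_{179}(Q,Q)=1 and e_{179}(Q,P)=e_{179}(P,Q)^{-1}, expanding e_{179}(112*P + 87*Q,112*P + 129*Q) leaves e(P,Q)^det(M).
det M = 112*129 - 87*112 = 4704 = 50 (mod 179); 50^{-1} = 111 (mod 179).
Run Miller on y^2=x^3+94567380967893*x+67892689079325 over F_{103186920885787}: ladder 10110011 (8 bits); e = f_P(D_Q)/f_Q(D_P).
So e_{179}(P',Q') = 65161522467250 + 46715544423927*t.
Finally e_{179}(P,Q) = 89004386246914 + 58897898662077*t.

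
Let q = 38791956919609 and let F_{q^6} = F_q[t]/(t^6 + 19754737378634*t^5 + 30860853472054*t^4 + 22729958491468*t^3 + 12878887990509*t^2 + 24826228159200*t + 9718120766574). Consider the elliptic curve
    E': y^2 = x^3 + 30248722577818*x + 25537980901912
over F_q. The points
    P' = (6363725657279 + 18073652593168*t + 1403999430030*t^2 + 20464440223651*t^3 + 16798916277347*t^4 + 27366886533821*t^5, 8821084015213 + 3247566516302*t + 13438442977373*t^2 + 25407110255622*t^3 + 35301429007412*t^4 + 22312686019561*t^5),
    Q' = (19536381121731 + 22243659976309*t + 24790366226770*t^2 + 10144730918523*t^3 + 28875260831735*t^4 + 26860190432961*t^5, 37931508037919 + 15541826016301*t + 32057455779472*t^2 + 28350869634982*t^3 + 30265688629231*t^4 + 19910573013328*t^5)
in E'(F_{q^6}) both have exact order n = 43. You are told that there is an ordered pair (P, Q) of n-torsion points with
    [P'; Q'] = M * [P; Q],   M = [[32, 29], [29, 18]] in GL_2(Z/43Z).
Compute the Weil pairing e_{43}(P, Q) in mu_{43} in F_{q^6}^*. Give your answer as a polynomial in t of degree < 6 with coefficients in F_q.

Since e_{43}(P,P)=e_{43}(Q,Q)=1 and e_{43}(Q,P)=e_{43}(P,Q)^{-1}, expanding e_{43}(32*P + 29*Q,29*P + 18*Q) leaves e(P,Q)^det(M).
Inverting 36 mod 43: 6. Thus e_{43}(P,Q) = e(P',Q')^{6}.
Run Miller on y^2=x^3+30248722577818*x+25537980901912 over F_{38791956919609}: ladder 101011 (6 bits); e = f_P(D_Q)/f_Q(D_P).
The quotient is 33132190651681 + 38222256546764*t + 33717275133747*t^2 + 20722159368803*t^3 + 25029569358851*t^4 + 31650023344340*t^5.
Finally e_{43}(P,Q) = 18345413327509 + 27363532241936*t + 1666550014048*t^2 + 18085847497605*t^3 + 33433814336218*t^4 + 16237402045234*t^5.

18345413327509 + 27363532241936*t + 1666550014048*t^2 + 18085847497605*t^3 + 33433814336218*t^4 + 16237402045234*t^5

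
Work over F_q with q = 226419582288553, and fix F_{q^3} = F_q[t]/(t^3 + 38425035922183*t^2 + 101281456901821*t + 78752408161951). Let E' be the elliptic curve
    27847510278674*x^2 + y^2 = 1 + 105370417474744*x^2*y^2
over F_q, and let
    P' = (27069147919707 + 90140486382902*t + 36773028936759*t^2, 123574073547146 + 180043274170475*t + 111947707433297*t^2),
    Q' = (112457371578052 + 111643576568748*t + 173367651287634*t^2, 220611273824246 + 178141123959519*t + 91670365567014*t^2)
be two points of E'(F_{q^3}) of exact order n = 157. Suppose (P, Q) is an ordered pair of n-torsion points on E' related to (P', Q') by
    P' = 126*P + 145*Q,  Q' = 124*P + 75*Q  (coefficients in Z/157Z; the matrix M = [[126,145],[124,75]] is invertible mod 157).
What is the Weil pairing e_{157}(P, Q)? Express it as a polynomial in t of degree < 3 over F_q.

56736902959320 + 46885791016105*t + 139808454450822*t^2

e_{157}(aP+bQ,cP+dQ) = e_{157}(P,Q)^(ad-bc); with (a,b,c,d)=(126,145,124,75) this gives the det-157 law.
Inverting 105 mod 157: 3. Thus e_{157}(P,Q) = e(P',Q')^{3}.
Map (x,y)_Ed via u=(1+y)/(1-y), v=(1+y)/((1-y)x) to Montgomery A=198516842743412,B=206082246095147; then to (a',b')=(202762824929518,0).
n = 157 = (10011101)_2 (8 bits, wt 5); accumulate f_{157,P'}(Q'+S)/f_{157,P'}(S) along the 7-step ladder.
e_{157}(P',Q') = 134438633860633 + 184837645673674*t + 186993679825548*t^2.
Finally e_{157}(P,Q) = 56736902959320 + 46885791016105*t + 139808454450822*t^2.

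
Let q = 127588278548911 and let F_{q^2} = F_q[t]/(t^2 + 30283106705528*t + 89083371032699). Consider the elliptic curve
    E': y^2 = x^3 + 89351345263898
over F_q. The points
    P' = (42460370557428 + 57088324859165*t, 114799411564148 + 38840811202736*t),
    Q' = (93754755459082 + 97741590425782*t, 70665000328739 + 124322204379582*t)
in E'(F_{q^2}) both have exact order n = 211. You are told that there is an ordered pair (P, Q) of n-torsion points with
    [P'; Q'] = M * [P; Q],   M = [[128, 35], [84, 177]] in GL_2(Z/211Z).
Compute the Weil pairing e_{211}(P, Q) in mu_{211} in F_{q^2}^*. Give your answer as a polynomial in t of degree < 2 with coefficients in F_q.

13432336050582 + 28057514137191*t

The 211-Weil pairing on E[211] over F_{127588278548911} is alternating-bilinear: e_{211}(P',Q') = e_{211}(P,Q)^det(M).
Hence e(P,Q) = e(P',Q')^{59} where 59 = 93^{-1} mod 211.
8-bit Miller (11010011) on E'/F_{127588278548911} with a'=0, b'=89351345263898: accumulate tangent/chord ratios at Q'+S and P'+S'.
Result: e(P',Q') = 82646147048851 + 17442269354968*t.
(82646147048851 + 17442269354968*t)^{59} mod (127588278548911,f) = 13432336050582 + 28057514137191*t.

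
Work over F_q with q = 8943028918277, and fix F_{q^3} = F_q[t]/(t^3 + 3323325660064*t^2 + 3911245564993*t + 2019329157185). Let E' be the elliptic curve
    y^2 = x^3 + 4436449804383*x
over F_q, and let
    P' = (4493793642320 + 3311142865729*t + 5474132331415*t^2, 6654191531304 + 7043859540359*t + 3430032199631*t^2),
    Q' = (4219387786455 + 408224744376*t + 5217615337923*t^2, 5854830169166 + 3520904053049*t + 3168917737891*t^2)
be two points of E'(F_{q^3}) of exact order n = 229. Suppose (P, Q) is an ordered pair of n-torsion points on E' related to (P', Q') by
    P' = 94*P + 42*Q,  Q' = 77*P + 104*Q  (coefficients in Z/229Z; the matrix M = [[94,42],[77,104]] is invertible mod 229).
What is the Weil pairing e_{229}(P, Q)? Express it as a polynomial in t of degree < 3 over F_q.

7023911759414 + 3142815655319*t + 8685746719813*t^2

Alternating bilinearity on E[229] (values in mu_{229} in F_{8943028918277^3}) gives e(P',Q') = e(P,Q)^det(M).
So e_{229}(P,Q) = e_{229}(P',Q')^{37}, since 130*37 = 1 mod 229.
Run Miller on y^2=x^3+4436449804383*x over F_{8943028918277}: ladder 11100101 (8 bits); e = f_P(D_Q)/f_Q(D_P).
e_{229}(P',Q') = 5421452809394 + 3619195830368*t + 4396360261514*t^2.
(5421452809394 + 3619195830368*t + 4396360261514*t^2)^{37} mod (8943028918277,f) = 7023911759414 + 3142815655319*t + 8685746719813*t^2.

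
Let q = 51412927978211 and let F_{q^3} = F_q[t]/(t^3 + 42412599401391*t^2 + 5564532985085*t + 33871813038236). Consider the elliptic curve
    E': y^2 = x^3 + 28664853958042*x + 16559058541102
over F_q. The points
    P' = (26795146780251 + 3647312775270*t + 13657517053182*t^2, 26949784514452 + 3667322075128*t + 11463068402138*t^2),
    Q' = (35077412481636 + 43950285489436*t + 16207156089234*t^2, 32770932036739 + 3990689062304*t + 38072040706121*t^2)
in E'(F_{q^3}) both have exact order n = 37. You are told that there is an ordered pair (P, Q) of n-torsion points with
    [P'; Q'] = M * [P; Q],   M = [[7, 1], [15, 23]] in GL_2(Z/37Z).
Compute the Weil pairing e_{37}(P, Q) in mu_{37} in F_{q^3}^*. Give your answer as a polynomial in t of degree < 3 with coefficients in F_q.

Since e_{37}(P,P)=e_{37}(Q,Q)=1 and e_{37}(Q,P)=e_{37}(P,Q)^{-1}, expanding e_{37}(7*P + 1*Q,15*P + 23*Q) leaves e(P,Q)^det(M).
7*23 - 1*15 = 146; reduced mod 37: det = 35, inverse 18.
n = 37 = (100101)_2 (6 bits, wt 3); accumulate f_{37,P'}(Q'+S)/f_{37,P'}(S) along the 5-step ladder.
The quotient is 33421477405852 + 43504967954935*t + 15242483439190*t^2.
Raise to 18: e(P,Q) = 49589667816929 + 33711689991139*t + 31892322940283*t^2 in mu_{37}.

49589667816929 + 33711689991139*t + 31892322940283*t^2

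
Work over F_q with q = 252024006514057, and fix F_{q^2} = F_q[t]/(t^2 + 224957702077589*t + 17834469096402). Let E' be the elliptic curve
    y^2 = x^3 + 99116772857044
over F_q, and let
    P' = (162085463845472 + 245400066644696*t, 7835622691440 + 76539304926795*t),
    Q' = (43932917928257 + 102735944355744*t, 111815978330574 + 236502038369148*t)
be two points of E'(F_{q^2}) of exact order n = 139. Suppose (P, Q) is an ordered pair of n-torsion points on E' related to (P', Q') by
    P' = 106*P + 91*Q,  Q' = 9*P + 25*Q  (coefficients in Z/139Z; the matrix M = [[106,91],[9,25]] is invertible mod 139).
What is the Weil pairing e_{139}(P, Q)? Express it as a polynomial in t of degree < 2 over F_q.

37010217077108 + 104545318216176*t

e_{139} is bilinear + alternating on E[139], so e_{139}(106*P + 91*Q, 9*P + 25*Q) = e_{139}(P,Q)^(106*25-91*9).
Hence e(P,Q) = e(P',Q')^{29} where 29 = 24^{-1} mod 139.
Build f_{139,P'} and f_{139,Q'} via the 8-bit ladder of 139=10001011_2; evaluate at shifted divisors; quotient in F_{252024006514057^2}.
The quotient is 24751605368106 + 216478184960123*t.
Raise to 29: e(P,Q) = 37010217077108 + 104545318216176*t in mu_{139}.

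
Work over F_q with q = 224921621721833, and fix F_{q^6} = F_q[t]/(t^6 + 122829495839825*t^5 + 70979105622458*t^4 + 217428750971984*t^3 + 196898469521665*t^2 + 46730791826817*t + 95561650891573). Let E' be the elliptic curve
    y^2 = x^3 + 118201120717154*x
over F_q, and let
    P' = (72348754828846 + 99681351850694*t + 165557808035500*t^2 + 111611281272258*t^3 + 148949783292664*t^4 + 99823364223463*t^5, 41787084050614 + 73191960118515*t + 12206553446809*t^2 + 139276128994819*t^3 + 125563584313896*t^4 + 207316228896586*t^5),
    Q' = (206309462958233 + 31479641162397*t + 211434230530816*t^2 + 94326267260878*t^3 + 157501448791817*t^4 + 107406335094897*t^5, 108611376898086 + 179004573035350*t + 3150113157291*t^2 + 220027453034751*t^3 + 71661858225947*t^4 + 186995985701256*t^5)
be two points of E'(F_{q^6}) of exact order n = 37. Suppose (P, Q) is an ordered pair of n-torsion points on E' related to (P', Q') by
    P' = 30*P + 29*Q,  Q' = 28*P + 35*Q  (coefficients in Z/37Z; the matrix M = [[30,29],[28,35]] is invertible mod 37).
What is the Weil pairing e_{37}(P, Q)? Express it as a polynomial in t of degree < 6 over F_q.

The 37-Weil pairing on E[37] over F_{224921621721833} is alternating-bilinear: e_{37}(P',Q') = e_{37}(P,Q)^det(M).
30*35 - 29*28 = 238; reduced mod 37: det = 16, inverse 7.
Build f_{37,P'} and f_{37,Q'} via the 6-bit ladder of 37=100101_2; evaluate at shifted divisors; quotient in F_{224921621721833^6}.
e_{37}(P',Q') = 99269841475433 + 193060289653622*t + 205408144139545*t^2 + 70105990568614*t^3 + 101592886264563*t^4 + 60080490702215*t^5.
e_{37}(P,Q) = (99269841475433 + 193060289653622*t + 205408144139545*t^2 + 70105990568614*t^3 + 101592886264563*t^4 + 60080490702215*t^5)^{7} = 162677749219977 + 90123878375432*t + 145911739261660*t^2 + 162326849400226*t^3 + 96799848765054*t^4 + 185028467417767*t^5.

162677749219977 + 90123878375432*t + 145911739261660*t^2 + 162326849400226*t^3 + 96799848765054*t^4 + 185028467417767*t^5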